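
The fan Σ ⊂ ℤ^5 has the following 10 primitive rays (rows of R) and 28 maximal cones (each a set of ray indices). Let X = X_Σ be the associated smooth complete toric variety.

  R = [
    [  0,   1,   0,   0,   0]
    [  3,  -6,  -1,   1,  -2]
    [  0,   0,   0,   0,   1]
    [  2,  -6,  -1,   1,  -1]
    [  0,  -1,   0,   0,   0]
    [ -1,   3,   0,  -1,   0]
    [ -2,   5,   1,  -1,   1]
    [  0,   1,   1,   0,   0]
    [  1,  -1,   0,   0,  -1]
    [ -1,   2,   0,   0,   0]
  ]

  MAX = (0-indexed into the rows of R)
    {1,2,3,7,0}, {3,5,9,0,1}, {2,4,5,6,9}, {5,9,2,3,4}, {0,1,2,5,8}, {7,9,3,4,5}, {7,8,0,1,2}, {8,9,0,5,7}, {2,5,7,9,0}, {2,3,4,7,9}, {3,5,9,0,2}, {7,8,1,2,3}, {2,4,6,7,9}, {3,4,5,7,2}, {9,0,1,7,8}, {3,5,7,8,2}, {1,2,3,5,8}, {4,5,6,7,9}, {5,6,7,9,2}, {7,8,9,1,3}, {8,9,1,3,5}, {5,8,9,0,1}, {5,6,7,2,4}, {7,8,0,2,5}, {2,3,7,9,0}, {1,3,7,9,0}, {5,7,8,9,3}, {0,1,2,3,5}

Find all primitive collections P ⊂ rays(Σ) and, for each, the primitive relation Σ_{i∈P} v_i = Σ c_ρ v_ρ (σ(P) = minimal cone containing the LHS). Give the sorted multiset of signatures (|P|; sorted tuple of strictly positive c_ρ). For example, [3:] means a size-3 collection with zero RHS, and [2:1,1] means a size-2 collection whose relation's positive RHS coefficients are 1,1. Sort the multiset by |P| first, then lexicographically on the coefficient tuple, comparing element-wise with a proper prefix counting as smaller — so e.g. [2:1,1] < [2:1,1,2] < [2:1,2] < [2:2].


14 collections generate NE(X_Σ); each relation:

  P = {0,4}:  v_{0} + v_{4} = 0  ⟹  sig = [2:]
  P = {1,6}:  v_{1} + v_{6} = v_{8}  ⟹  sig = [2:1]
  P = {3,6}:  v_{3} + v_{6} = v_{4}  ⟹  sig = [2:1]
  P = {1,4}:  v_{1} + v_{4} = v_{3} + v_{8}  ⟹  sig = [2:1,1]
  P = {6,8}:  v_{6} + v_{8} = v_{5} + v_{7}  ⟹  sig = [2:1,1]
  P = {4,8}:  v_{4} + v_{8} = v_{3} + v_{5} + v_{7}  ⟹  sig = [2:1,1,1]
  P = {0,6}:  v_{0} + v_{6} = v_{2} + v_{5} + v_{7} + v_{9}  ⟹  sig = [2:1,1,1,1]
  P = {0,3,8}:  v_{0} + v_{3} + v_{8} = v_{1}  ⟹  sig = [3:1]
  P = {2,8,9}:  v_{2} + v_{8} + v_{9} = v_{0}  ⟹  sig = [3:1]
  P = {1,2,9}:  v_{1} + v_{2} + v_{9} = 2·v_{0} + v_{3}  ⟹  sig = [3:1,2]
  P = {1,5,7}:  v_{1} + v_{5} + v_{7} = 2·v_{8}  ⟹  sig = [3:2]
  P = {0,3,5,7}:  v_{0} + v_{3} + v_{5} + v_{7} = v_{8}  ⟹  sig = [4:1]
  P = {2,3,5,7,9}:  v_{2} + v_{3} + v_{5} + v_{7} + v_{9} = 0  ⟹  sig = [5:]
  P = {2,4,5,7,9}:  v_{2} + v_{4} + v_{5} + v_{7} + v_{9} = v_{6}  ⟹  sig = [5:1]

Sorted signature multiset PRS(X):
{ [2:],  [2:1] ×2,  [2:1,1] ×2,  [2:1,1,1],  [2:1,1,1,1],  [3:1] ×2,  [3:1,2],  [3:2],  [4:1],  [5:],  [5:1] }


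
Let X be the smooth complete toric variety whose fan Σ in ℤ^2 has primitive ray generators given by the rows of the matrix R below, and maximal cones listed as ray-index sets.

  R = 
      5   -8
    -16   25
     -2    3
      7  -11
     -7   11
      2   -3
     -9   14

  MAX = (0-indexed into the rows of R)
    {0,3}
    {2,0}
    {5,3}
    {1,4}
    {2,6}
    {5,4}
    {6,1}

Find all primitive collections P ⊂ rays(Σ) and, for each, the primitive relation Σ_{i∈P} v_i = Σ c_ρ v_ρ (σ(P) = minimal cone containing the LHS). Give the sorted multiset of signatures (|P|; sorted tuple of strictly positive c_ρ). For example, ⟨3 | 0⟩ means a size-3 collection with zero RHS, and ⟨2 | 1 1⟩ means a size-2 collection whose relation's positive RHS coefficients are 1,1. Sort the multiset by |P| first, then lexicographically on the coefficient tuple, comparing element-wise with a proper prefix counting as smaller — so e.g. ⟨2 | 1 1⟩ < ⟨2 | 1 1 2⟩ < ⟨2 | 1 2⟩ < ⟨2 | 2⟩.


Δ(Σ) — 7 vertices, 14 min non-faces:

  • {2,5}:  v_{2} + v_{5} = 0  ⟹  sig = ⟨2 | 0⟩
  • {3,4}:  v_{3} + v_{4} = 0  ⟹  sig = ⟨2 | 0⟩
  • {0,4}:  v_{0} + v_{4} = v_{2}  ⟹  sig = ⟨2 | 1⟩
  • {0,5}:  v_{0} + v_{5} = v_{3}  ⟹  sig = ⟨2 | 1⟩
  • {1,3}:  v_{1} + v_{3} = v_{6}  ⟹  sig = ⟨2 | 1⟩
  • {2,3}:  v_{2} + v_{3} = v_{0}  ⟹  sig = ⟨2 | 1⟩
  • {2,4}:  v_{2} + v_{4} = v_{6}  ⟹  sig = ⟨2 | 1⟩
  • {3,6}:  v_{3} + v_{6} = v_{2}  ⟹  sig = ⟨2 | 1⟩
  • {4,6}:  v_{4} + v_{6} = v_{1}  ⟹  sig = ⟨2 | 1⟩
  • {5,6}:  v_{5} + v_{6} = v_{4}  ⟹  sig = ⟨2 | 1⟩
  • {0,1}:  v_{0} + v_{1} = v_{2} + v_{6}  ⟹  sig = ⟨2 | 1 1⟩
  • {0,6}:  v_{0} + v_{6} = 2·v_{2}  ⟹  sig = ⟨2 | 2⟩
  • {1,2}:  v_{1} + v_{2} = 2·v_{6}  ⟹  sig = ⟨2 | 2⟩
  • {1,5}:  v_{1} + v_{5} = 2·v_{4}  ⟹  sig = ⟨2 | 2⟩

Sorted signature multiset PRS(X):
[⟨2 | 0⟩, ⟨2 | 0⟩, ⟨2 | 1⟩, ⟨2 | 1⟩, ⟨2 | 1⟩, ⟨2 | 1⟩, ⟨2 | 1⟩, ⟨2 | 1⟩, ⟨2 | 1⟩, ⟨2 | 1⟩, ⟨2 | 1 1⟩, ⟨2 | 2⟩, ⟨2 | 2⟩, ⟨2 | 2⟩]


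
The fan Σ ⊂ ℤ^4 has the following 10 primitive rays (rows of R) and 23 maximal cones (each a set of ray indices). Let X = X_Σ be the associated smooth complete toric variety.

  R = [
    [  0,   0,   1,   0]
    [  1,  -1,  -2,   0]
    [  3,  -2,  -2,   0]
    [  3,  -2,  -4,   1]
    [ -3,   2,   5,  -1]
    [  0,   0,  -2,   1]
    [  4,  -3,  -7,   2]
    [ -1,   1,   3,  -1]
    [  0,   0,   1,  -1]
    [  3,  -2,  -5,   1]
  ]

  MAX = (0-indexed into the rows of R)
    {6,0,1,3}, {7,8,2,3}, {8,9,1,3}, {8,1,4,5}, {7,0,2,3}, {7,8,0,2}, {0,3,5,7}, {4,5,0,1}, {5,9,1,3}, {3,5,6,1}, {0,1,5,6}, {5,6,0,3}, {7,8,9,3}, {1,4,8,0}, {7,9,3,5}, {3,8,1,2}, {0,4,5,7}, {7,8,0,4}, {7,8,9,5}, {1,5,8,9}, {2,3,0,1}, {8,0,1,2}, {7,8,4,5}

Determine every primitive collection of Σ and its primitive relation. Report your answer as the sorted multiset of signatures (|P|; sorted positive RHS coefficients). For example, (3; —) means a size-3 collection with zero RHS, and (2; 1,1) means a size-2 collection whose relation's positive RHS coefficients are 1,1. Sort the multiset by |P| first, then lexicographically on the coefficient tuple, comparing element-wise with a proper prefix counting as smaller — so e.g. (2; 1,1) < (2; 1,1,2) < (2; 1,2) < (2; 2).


Σ has 16 primitive collections:

  P = {4,9}:  v_{4} + v_{9} = 0  so sig = (2; —)
  P = {0,9}:  v_{0} + v_{9} = v_{3}  so sig = (2; 1)
  P = {1,7}:  v_{1} + v_{7} = v_{8}  so sig = (2; 1)
  P = {2,5}:  v_{2} + v_{5} = v_{3}  so sig = (2; 1)
  P = {3,4}:  v_{3} + v_{4} = v_{0}  so sig = (2; 1)
  P = {6,7}:  v_{6} + v_{7} = v_{3}  so sig = (2; 1)
  P = {6,8}:  v_{6} + v_{8} = v_{1} + v_{3}  so sig = (2; 1,1)
  P = {2,6}:  v_{2} + v_{6} = v_{0} + v_{1} + 2·v_{3}  so sig = (2; 1,1,2)
  P = {4,6}:  v_{4} + v_{6} = 2·v_{0} + v_{1} + v_{5}  so sig = (2; 1,1,2)
  P = {6,9}:  v_{6} + v_{9} = v_{1} + 2·v_{3} + v_{5}  so sig = (2; 1,1,2)
  P = {2,4}:  v_{2} + v_{4} = 2·v_{0} + v_{8}  so sig = (2; 1,2)
  P = {2,9}:  v_{2} + v_{9} = 2·v_{3} + v_{8}  so sig = (2; 1,2)
  P = {0,5,8}:  v_{0} + v_{5} + v_{8} = 0  so sig = (3; —)
  P = {0,3,8}:  v_{0} + v_{3} + v_{8} = v_{2}  so sig = (3; 1)
  P = {3,5,8}:  v_{3} + v_{5} + v_{8} = v_{9}  so sig = (3; 1)
  P = {0,1,3,5}:  v_{0} + v_{1} + v_{3} + v_{5} = v_{6}  so sig = (4; 1)

so the primitive-relation signature multiset is
    |P|=2: 12 collections, coeffs (), (1), (1), (1), (1), (1), (1,1), (1,1,2), (1,1,2), (1,1,2), (1,2), (1,2)
    |P|=3: 3 collections, coeffs (), (1), (1)
    |P|=4: 1 collection, coeffs (1)


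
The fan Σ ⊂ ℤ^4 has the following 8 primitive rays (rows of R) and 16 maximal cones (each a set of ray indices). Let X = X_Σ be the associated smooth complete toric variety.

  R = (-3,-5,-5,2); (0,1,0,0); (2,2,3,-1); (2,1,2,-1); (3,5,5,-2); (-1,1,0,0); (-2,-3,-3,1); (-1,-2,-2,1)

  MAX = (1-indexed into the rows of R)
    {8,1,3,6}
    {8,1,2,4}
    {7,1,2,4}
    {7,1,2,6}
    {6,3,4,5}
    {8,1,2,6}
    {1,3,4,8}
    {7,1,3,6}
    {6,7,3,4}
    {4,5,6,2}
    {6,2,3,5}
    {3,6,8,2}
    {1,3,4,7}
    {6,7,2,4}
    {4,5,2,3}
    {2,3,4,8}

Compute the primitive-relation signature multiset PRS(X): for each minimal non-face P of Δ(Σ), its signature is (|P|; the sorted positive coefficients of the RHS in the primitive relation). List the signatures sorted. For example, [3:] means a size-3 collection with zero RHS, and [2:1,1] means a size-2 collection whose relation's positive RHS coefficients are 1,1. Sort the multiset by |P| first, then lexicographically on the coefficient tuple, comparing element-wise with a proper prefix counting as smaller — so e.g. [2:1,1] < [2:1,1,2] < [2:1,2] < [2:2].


Σ has 9 primitive collections:

  P={1,5}:  v_{1} + v_{5} = 0  →  sig = [2:]
  P={7,8}:  v_{7} + v_{8} = v_{1}  →  sig = [2:1]
  P={5,7}:  v_{5} + v_{7} = v_{4} + v_{6}  →  sig = [2:1,1]
  P={5,8}:  v_{5} + v_{8} = v_{2} + v_{3}  →  sig = [2:1,1]
  P={2,3,7}:  v_{2} + v_{3} + v_{7} = 0  →  sig = [3:]
  P={4,6,8}:  v_{4} + v_{6} + v_{8} = 0  →  sig = [3:]
  P={1,2,3}:  v_{1} + v_{2} + v_{3} = v_{8}  →  sig = [3:1]
  P={1,4,6}:  v_{1} + v_{4} + v_{6} = v_{7}  →  sig = [3:1]
  P={2,3,4,6}:  v_{2} + v_{3} + v_{4} + v_{6} = v_{5}  →  sig = [4:1]

Hence PRS(X_Σ) =
[[2:], [2:1], [2:1,1], [2:1,1], [3:], [3:], [3:1], [3:1], [4:1]]


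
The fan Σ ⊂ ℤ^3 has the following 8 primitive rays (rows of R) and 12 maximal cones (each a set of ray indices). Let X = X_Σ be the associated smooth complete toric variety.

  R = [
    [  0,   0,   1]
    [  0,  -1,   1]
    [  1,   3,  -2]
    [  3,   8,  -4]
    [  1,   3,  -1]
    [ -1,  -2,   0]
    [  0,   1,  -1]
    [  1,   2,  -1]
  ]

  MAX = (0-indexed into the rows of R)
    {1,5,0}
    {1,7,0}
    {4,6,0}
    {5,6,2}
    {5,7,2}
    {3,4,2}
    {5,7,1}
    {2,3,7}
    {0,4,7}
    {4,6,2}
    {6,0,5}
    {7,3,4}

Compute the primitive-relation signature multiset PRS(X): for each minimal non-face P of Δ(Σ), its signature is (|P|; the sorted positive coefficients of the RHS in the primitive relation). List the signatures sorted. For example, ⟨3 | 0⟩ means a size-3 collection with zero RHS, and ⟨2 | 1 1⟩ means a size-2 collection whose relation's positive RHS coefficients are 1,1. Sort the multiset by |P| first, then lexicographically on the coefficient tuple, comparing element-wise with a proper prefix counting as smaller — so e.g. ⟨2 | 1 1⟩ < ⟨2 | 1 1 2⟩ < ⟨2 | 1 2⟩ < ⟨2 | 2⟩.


|primitive collections| = 12. Relations:

  P = {1,6}:  v_{1} + v_{6} = 0  ⟹  sig = ⟨2 | 0⟩
  P = {0,2}:  v_{0} + v_{2} = v_{4}  ⟹  sig = ⟨2 | 1⟩
  P = {1,2}:  v_{1} + v_{2} = v_{7}  ⟹  sig = ⟨2 | 1⟩
  P = {4,5}:  v_{4} + v_{5} = v_{6}  ⟹  sig = ⟨2 | 1⟩
  P = {6,7}:  v_{6} + v_{7} = v_{2}  ⟹  sig = ⟨2 | 1⟩
  P = {1,4}:  v_{1} + v_{4} = v_{0} + v_{7}  ⟹  sig = ⟨2 | 1 1⟩
  P = {0,3}:  v_{0} + v_{3} = 2·v_{4} + v_{7}  ⟹  sig = ⟨2 | 1 2⟩
  P = {1,3}:  v_{1} + v_{3} = v_{4} + 2·v_{7}  ⟹  sig = ⟨2 | 1 2⟩
  P = {3,6}:  v_{3} + v_{6} = 2·v_{2} + v_{4}  ⟹  sig = ⟨2 | 1 2⟩
  P = {3,5}:  v_{3} + v_{5} = 2·v_{2}  ⟹  sig = ⟨2 | 2⟩
  P = {0,5,7}:  v_{0} + v_{5} + v_{7} = 0  ⟹  sig = ⟨3 | 0⟩
  P = {2,4,7}:  v_{2} + v_{4} + v_{7} = v_{3}  ⟹  sig = ⟨3 | 1⟩

Hence PRS(X_Σ) =
    ⟨2 | 0⟩
    ⟨2 | 1⟩
    ⟨2 | 1⟩
    ⟨2 | 1⟩
    ⟨2 | 1⟩
    ⟨2 | 1 1⟩
    ⟨2 | 1 2⟩
    ⟨2 | 1 2⟩
    ⟨2 | 1 2⟩
    ⟨2 | 2⟩
    ⟨3 | 0⟩
    ⟨3 | 1⟩


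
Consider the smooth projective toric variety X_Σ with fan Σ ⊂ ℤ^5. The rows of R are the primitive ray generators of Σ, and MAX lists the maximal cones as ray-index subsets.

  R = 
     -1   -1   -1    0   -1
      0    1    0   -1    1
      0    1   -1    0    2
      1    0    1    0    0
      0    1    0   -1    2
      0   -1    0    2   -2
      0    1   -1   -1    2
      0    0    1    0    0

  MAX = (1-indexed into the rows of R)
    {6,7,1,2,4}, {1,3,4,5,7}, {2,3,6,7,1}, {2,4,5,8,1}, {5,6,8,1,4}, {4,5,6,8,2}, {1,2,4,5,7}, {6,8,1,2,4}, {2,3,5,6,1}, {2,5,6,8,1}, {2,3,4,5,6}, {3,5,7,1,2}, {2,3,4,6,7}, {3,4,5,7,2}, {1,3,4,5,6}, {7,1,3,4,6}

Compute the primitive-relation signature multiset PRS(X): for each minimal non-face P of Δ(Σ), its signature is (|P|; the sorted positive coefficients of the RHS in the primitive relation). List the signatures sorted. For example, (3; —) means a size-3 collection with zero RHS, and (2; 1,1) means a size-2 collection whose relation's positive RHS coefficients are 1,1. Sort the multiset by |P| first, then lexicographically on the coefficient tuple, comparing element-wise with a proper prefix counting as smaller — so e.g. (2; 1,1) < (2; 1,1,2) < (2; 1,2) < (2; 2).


The 5 primitive collections of Σ (r=8, n=5):

  P={7,8}:  v_{7} + v_{8} = v_{5}  →  sig = (2; 1)
  P={3,8}:  v_{3} + v_{8} = 2·v_{5} + v_{6}  →  sig = (2; 1,2)
  P={5,6,7}:  v_{5} + v_{6} + v_{7} = v_{3}  →  sig = (3; 1)
  P={1,2,3,4}:  v_{1} + v_{2} + v_{3} + v_{4} = v_{7}  →  sig = (4; 1)
  P={1,2,4,5,6}:  v_{1} + v_{2} + v_{4} + v_{5} + v_{6} = 0  →  sig = (5; —)

Signatures (|P|; sorted positive RHS coefficients), sorted:
{ (2; 1),  (2; 1,2),  (3; 1),  (4; 1),  (5; —) }


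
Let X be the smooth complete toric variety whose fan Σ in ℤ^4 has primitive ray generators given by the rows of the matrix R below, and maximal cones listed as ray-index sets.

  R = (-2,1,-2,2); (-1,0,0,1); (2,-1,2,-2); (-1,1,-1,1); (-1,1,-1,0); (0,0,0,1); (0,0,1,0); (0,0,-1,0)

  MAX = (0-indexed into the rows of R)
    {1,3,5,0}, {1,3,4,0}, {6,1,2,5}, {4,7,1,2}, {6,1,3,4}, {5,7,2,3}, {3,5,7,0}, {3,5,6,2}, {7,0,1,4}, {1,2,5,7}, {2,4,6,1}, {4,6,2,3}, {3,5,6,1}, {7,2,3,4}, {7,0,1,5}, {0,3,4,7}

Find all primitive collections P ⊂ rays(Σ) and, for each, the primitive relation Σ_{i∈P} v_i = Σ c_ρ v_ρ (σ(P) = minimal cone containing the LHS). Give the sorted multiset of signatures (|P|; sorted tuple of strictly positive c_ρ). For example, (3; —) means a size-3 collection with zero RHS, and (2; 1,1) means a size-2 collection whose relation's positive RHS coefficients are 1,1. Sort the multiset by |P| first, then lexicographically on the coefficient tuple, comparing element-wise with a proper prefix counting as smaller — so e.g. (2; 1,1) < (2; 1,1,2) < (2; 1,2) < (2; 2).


Δ(Σ) — 8 vertices, 6 min non-faces:

  P = {0,2}:  v_{0} + v_{2} = 0  ⟹  sig = (2; —)
  P = {6,7}:  v_{6} + v_{7} = 0  ⟹  sig = (2; —)
  P = {4,5}:  v_{4} + v_{5} = v_{3}  ⟹  sig = (2; 1)
  P = {0,6}:  v_{0} + v_{6} = v_{1} + v_{3}  ⟹  sig = (2; 1,1)
  P = {1,2,3}:  v_{1} + v_{2} + v_{3} = v_{6}  ⟹  sig = (3; 1)
  P = {1,3,7}:  v_{1} + v_{3} + v_{7} = v_{0}  ⟹  sig = (3; 1)

Hence PRS(X_Σ) =
{ (2; —) ×2,  (2; 1),  (2; 1,1),  (3; 1) ×2 }


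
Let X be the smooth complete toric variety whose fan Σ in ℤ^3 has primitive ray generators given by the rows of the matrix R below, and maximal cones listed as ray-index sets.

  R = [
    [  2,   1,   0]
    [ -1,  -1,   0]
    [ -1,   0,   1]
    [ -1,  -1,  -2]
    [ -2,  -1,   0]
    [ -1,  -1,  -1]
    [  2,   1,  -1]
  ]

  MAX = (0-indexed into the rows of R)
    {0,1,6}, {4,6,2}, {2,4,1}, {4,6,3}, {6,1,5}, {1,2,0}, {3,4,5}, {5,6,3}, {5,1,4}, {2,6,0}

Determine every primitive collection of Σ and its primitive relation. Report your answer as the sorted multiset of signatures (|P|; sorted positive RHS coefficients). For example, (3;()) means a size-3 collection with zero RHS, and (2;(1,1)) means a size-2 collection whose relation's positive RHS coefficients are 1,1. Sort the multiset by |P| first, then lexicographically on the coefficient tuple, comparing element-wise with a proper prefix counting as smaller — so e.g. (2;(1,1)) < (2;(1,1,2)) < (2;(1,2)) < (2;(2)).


Minimal non-faces — 9 found among 7 rays, 10 max cones:

  {0,4}:  v_{0} + v_{4} = 0  so sig = (2;())
  {2,5}:  v_{2} + v_{5} = v_{4}  so sig = (2;(1))
  {0,3}:  v_{0} + v_{3} = v_{5} + v_{6}  so sig = (2;(1,1))
  {0,5}:  v_{0} + v_{5} = v_{1} + v_{6}  so sig = (2;(1,1))
  {2,3}:  v_{2} + v_{3} = 2·v_{4} + v_{6}  so sig = (2;(1,2))
  {1,3}:  v_{1} + v_{3} = 2·v_{5}  so sig = (2;(2))
  {1,2,6}:  v_{1} + v_{2} + v_{6} = 0  so sig = (3;())
  {1,4,6}:  v_{1} + v_{4} + v_{6} = v_{5}  so sig = (3;(1))
  {4,5,6}:  v_{4} + v_{5} + v_{6} = v_{3}  so sig = (3;(1))

Signatures (|P|; sorted positive RHS coefficients), sorted:
    (2;())
    (2;(1))
    (2;(1,1))
    (2;(1,1))
    (2;(1,2))
    (2;(2))
    (3;())
    (3;(1))
    (3;(1))


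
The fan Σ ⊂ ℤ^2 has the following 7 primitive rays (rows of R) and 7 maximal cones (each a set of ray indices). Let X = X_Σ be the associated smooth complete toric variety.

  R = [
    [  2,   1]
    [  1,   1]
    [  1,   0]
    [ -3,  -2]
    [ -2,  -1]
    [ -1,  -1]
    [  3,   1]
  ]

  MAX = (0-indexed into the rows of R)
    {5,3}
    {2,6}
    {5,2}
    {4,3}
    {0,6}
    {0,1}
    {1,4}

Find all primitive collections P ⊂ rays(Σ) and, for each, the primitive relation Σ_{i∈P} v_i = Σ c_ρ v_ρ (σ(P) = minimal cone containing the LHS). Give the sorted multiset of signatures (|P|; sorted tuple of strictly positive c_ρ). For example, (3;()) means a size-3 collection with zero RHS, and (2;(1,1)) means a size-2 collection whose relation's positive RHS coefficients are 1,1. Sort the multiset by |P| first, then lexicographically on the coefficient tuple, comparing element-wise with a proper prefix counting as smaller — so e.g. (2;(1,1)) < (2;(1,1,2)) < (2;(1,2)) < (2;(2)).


The 14 primitive collections of Σ (r=7, n=2):

  • {0,4}:  v_{0} + v_{4} = 0 ; sig = (2;())
  • {1,5}:  v_{1} + v_{5} = 0 ; sig = (2;())
  • {0,2}:  v_{0} + v_{2} = v_{6} ; sig = (2;(1))
  • {0,3}:  v_{0} + v_{3} = v_{5} ; sig = (2;(1))
  • {0,5}:  v_{0} + v_{5} = v_{2} ; sig = (2;(1))
  • {1,2}:  v_{1} + v_{2} = v_{0} ; sig = (2;(1))
  • {1,3}:  v_{1} + v_{3} = v_{4} ; sig = (2;(1))
  • {2,4}:  v_{2} + v_{4} = v_{5} ; sig = (2;(1))
  • {4,5}:  v_{4} + v_{5} = v_{3} ; sig = (2;(1))
  • {4,6}:  v_{4} + v_{6} = v_{2} ; sig = (2;(1))
  • {3,6}:  v_{3} + v_{6} = v_{2} + v_{5} ; sig = (2;(1,1))
  • {1,6}:  v_{1} + v_{6} = 2·v_{0} ; sig = (2;(2))
  • {2,3}:  v_{2} + v_{3} = 2·v_{5} ; sig = (2;(2))
  • {5,6}:  v_{5} + v_{6} = 2·v_{2} ; sig = (2;(2))

Sorted signature multiset PRS(X):
    |P|=2: 14 collections, coeffs (), (), (1), (1), (1), (1), (1), (1), (1), (1), (1,1), (2), (2), (2)


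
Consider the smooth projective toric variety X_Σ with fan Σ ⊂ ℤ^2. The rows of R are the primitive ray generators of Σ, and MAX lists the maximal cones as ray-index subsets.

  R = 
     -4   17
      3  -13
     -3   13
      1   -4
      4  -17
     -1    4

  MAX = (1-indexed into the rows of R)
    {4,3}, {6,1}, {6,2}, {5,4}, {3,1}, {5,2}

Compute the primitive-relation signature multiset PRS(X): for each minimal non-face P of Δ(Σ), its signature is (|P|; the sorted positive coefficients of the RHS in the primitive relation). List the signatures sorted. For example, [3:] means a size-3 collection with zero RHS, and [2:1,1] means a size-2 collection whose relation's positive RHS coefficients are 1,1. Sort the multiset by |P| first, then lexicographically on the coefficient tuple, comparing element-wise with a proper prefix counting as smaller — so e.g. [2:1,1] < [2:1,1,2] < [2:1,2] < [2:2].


|primitive collections| = 9. Relations:

  P = {1,5}:  v_{1} + v_{5} = 0 — sig = [2:]
  P = {2,3}:  v_{2} + v_{3} = 0 — sig = [2:]
  P = {4,6}:  v_{4} + v_{6} = 0 — sig = [2:]
  P = {1,2}:  v_{1} + v_{2} = v_{6} — sig = [2:1]
  P = {1,4}:  v_{1} + v_{4} = v_{3} — sig = [2:1]
  P = {2,4}:  v_{2} + v_{4} = v_{5} — sig = [2:1]
  P = {3,5}:  v_{3} + v_{5} = v_{4} — sig = [2:1]
  P = {3,6}:  v_{3} + v_{6} = v_{1} — sig = [2:1]
  P = {5,6}:  v_{5} + v_{6} = v_{2} — sig = [2:1]

so the primitive-relation signature multiset is
{ [2:] ×3,  [2:1] ×6 }


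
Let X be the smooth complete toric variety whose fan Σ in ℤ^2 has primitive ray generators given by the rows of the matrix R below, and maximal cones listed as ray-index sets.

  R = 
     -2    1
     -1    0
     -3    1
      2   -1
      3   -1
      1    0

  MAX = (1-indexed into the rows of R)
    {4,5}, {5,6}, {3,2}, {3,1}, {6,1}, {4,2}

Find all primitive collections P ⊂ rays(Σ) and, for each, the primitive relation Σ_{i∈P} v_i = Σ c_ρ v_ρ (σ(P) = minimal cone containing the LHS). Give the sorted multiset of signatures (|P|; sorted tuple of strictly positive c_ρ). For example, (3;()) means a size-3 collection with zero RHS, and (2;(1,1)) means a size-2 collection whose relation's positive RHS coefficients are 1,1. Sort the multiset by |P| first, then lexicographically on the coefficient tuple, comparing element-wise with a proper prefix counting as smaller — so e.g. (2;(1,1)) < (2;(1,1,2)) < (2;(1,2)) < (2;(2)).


9 minimal non-faces of Δ(Σ) (on 6 rays):

  {1,4}:  v_{1} + v_{4} = 0  ⇒ sig = (2;())
  {2,6}:  v_{2} + v_{6} = 0  ⇒ sig = (2;())
  {3,5}:  v_{3} + v_{5} = 0  ⇒ sig = (2;())
  {1,2}:  v_{1} + v_{2} = v_{3}  ⇒ sig = (2;(1))
  {1,5}:  v_{1} + v_{5} = v_{6}  ⇒ sig = (2;(1))
  {2,5}:  v_{2} + v_{5} = v_{4}  ⇒ sig = (2;(1))
  {3,4}:  v_{3} + v_{4} = v_{2}  ⇒ sig = (2;(1))
  {3,6}:  v_{3} + v_{6} = v_{1}  ⇒ sig = (2;(1))
  {4,6}:  v_{4} + v_{6} = v_{5}  ⇒ sig = (2;(1))

so the primitive-relation signature multiset is
{ (2;()) ×3,  (2;(1)) ×6 }


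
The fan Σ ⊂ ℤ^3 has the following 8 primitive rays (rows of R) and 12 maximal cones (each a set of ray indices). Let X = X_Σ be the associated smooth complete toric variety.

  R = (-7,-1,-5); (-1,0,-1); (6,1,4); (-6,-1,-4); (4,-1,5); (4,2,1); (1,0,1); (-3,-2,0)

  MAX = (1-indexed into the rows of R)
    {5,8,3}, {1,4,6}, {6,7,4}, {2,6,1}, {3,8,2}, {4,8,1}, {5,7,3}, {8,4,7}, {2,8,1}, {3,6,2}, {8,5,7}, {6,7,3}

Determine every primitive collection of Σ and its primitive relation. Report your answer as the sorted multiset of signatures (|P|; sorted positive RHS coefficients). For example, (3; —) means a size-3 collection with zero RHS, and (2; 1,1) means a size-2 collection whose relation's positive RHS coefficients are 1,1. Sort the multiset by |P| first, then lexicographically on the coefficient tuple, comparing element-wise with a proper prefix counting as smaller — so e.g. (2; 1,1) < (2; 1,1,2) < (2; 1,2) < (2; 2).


Primitive collections (11):

  P={2,7}:  v_{2} + v_{7} = 0  ⟹  sig = (2; —)
  P={3,4}:  v_{3} + v_{4} = 0  ⟹  sig = (2; —)
  P={1,3}:  v_{1} + v_{3} = v_{2}  ⟹  sig = (2; 1)
  P={1,5}:  v_{1} + v_{5} = v_{8}  ⟹  sig = (2; 1)
  P={1,7}:  v_{1} + v_{7} = v_{4}  ⟹  sig = (2; 1)
  P={2,4}:  v_{2} + v_{4} = v_{1}  ⟹  sig = (2; 1)
  P={6,8}:  v_{6} + v_{8} = v_{7}  ⟹  sig = (2; 1)
  P={2,5}:  v_{2} + v_{5} = v_{3} + v_{8}  ⟹  sig = (2; 1,1)
  P={4,5}:  v_{4} + v_{5} = v_{7} + v_{8}  ⟹  sig = (2; 1,1)
  P={5,6}:  v_{5} + v_{6} = v_{3} + 2·v_{7}  ⟹  sig = (2; 1,2)
  P={3,7,8}:  v_{3} + v_{7} + v_{8} = v_{5}  ⟹  sig = (3; 1)

Sorted signature multiset PRS(X):
{ (2; —) ×2,  (2; 1) ×5,  (2; 1,1) ×2,  (2; 1,2),  (3; 1) }


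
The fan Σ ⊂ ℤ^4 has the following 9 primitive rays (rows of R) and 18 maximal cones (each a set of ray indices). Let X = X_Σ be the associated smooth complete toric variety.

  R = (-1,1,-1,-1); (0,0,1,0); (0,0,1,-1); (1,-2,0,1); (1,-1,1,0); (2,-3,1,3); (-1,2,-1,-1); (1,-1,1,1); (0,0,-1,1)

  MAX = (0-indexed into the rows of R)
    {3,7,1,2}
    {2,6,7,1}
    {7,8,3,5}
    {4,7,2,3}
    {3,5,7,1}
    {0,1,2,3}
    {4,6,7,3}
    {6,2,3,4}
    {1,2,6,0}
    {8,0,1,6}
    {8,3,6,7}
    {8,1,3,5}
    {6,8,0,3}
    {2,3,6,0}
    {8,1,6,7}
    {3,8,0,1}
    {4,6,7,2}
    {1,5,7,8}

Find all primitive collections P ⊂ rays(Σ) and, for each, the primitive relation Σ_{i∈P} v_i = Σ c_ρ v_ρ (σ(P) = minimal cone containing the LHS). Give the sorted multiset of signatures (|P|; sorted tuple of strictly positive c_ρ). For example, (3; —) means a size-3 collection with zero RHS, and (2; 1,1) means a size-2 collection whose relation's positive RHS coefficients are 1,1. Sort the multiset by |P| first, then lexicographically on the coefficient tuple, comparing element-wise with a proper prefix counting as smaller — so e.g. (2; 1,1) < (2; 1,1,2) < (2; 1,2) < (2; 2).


Δ(Σ) — 9 vertices, 12 min non-faces:

  P={0,7}:  v_{0} + v_{7} = 0  ⇒ sig = (2; —)
  P={2,8}:  v_{2} + v_{8} = 0  ⇒ sig = (2; —)
  P={1,4}:  v_{1} + v_{4} = v_{2} + v_{7}  ⇒ sig = (2; 1,1)
  P={5,6}:  v_{5} + v_{6} = v_{7} + v_{8}  ⇒ sig = (2; 1,1)
  P={0,4}:  v_{0} + v_{4} = v_{2} + v_{3} + v_{6}  ⇒ sig = (2; 1,1,1)
  P={0,5}:  v_{0} + v_{5} = v_{1} + v_{3} + v_{8}  ⇒ sig = (2; 1,1,1)
  P={2,5}:  v_{2} + v_{5} = v_{1} + v_{3} + v_{7}  ⇒ sig = (2; 1,1,1)
  P={4,8}:  v_{4} + v_{8} = v_{3} + v_{6} + v_{7}  ⇒ sig = (2; 1,1,1)
  P={4,5}:  v_{4} + v_{5} = v_{3} + 2·v_{7}  ⇒ sig = (2; 1,2)
  P={1,3,6}:  v_{1} + v_{3} + v_{6} = 0  ⇒ sig = (3; —)
  P={1,3,7,8}:  v_{1} + v_{3} + v_{7} + v_{8} = v_{5}  ⇒ sig = (4; 1)
  P={2,3,6,7}:  v_{2} + v_{3} + v_{6} + v_{7} = v_{4}  ⇒ sig = (4; 1)

so the primitive-relation signature multiset is
[(2; —), (2; —), (2; 1,1), (2; 1,1), (2; 1,1,1), (2; 1,1,1), (2; 1,1,1), (2; 1,1,1), (2; 1,2), (3; —), (4; 1), (4; 1)]


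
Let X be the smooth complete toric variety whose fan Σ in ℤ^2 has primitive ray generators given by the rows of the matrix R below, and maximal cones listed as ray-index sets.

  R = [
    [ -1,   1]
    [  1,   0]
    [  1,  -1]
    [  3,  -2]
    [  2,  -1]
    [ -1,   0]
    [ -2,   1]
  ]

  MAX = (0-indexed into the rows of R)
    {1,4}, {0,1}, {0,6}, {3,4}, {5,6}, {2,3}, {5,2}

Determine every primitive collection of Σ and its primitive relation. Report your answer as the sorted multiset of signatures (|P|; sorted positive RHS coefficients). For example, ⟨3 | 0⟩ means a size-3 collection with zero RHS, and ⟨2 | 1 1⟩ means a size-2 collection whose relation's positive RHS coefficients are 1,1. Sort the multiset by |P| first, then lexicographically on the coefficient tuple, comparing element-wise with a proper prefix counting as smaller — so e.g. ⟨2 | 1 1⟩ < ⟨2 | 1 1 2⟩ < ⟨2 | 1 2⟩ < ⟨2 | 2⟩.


Primitive collections (14):

  • {0,2}:  v_{0} + v_{2} = 0 ; sig = ⟨2 | 0⟩
  • {1,5}:  v_{1} + v_{5} = 0 ; sig = ⟨2 | 0⟩
  • {4,6}:  v_{4} + v_{6} = 0 ; sig = ⟨2 | 0⟩
  • {0,3}:  v_{0} + v_{3} = v_{4} ; sig = ⟨2 | 1⟩
  • {0,4}:  v_{0} + v_{4} = v_{1} ; sig = ⟨2 | 1⟩
  • {0,5}:  v_{0} + v_{5} = v_{6} ; sig = ⟨2 | 1⟩
  • {1,2}:  v_{1} + v_{2} = v_{4} ; sig = ⟨2 | 1⟩
  • {1,6}:  v_{1} + v_{6} = v_{0} ; sig = ⟨2 | 1⟩
  • {2,4}:  v_{2} + v_{4} = v_{3} ; sig = ⟨2 | 1⟩
  • {2,6}:  v_{2} + v_{6} = v_{5} ; sig = ⟨2 | 1⟩
  • {3,6}:  v_{3} + v_{6} = v_{2} ; sig = ⟨2 | 1⟩
  • {4,5}:  v_{4} + v_{5} = v_{2} ; sig = ⟨2 | 1⟩
  • {1,3}:  v_{1} + v_{3} = 2·v_{4} ; sig = ⟨2 | 2⟩
  • {3,5}:  v_{3} + v_{5} = 2·v_{2} ; sig = ⟨2 | 2⟩

Signatures (|P|; sorted positive RHS coefficients), sorted:
    |P|=2: 14 collections, coeffs (), (), (), (1), (1), (1), (1), (1), (1), (1), (1), (1), (2), (2)


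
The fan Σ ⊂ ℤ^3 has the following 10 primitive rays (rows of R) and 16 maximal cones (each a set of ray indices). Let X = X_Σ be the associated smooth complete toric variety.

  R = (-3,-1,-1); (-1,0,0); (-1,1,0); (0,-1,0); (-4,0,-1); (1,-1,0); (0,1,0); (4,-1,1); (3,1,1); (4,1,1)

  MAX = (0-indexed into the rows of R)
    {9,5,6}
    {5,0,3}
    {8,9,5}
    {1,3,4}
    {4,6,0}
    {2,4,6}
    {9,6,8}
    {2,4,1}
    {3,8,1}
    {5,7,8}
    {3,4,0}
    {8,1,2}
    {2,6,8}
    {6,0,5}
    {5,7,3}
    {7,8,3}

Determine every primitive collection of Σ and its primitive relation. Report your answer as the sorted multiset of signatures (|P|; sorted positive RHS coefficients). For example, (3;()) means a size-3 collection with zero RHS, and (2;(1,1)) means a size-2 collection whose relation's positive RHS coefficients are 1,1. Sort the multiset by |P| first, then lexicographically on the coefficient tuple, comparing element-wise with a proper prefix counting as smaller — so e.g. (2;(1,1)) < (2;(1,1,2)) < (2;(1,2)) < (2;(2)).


Primitive collections (23):

  P = {0,8}:  v_{0} + v_{8} = 0 ; sig = (2;())
  P = {2,5}:  v_{2} + v_{5} = 0 ; sig = (2;())
  P = {3,6}:  v_{3} + v_{6} = 0 ; sig = (2;())
  P = {0,2}:  v_{0} + v_{2} = v_{4} ; sig = (2;(1))
  P = {1,5}:  v_{1} + v_{5} = v_{3} ; sig = (2;(1))
  P = {1,6}:  v_{1} + v_{6} = v_{2} ; sig = (2;(1))
  P = {1,9}:  v_{1} + v_{9} = v_{8} ; sig = (2;(1))
  P = {2,3}:  v_{2} + v_{3} = v_{1} ; sig = (2;(1))
  P = {4,5}:  v_{4} + v_{5} = v_{0} ; sig = (2;(1))
  P = {4,7}:  v_{4} + v_{7} = v_{3} ; sig = (2;(1))
  P = {4,8}:  v_{4} + v_{8} = v_{2} ; sig = (2;(1))
  P = {4,9}:  v_{4} + v_{9} = v_{6} ; sig = (2;(1))
  P = {0,1}:  v_{0} + v_{1} = v_{3} + v_{4} ; sig = (2;(1,1))
  P = {0,7}:  v_{0} + v_{7} = v_{3} + v_{5} ; sig = (2;(1,1))
  P = {0,9}:  v_{0} + v_{9} = v_{5} + v_{6} ; sig = (2;(1,1))
  P = {2,7}:  v_{2} + v_{7} = v_{3} + v_{8} ; sig = (2;(1,1))
  P = {2,9}:  v_{2} + v_{9} = v_{6} + v_{8} ; sig = (2;(1,1))
  P = {3,9}:  v_{3} + v_{9} = v_{5} + v_{8} ; sig = (2;(1,1))
  P = {6,7}:  v_{6} + v_{7} = v_{5} + v_{8} ; sig = (2;(1,1))
  P = {1,7}:  v_{1} + v_{7} = 2·v_{3} + v_{8} ; sig = (2;(1,2))
  P = {7,9}:  v_{7} + v_{9} = 2·v_{5} + 2·v_{8} ; sig = (2;(2,2))
  P = {3,5,8}:  v_{3} + v_{5} + v_{8} = v_{7} ; sig = (3;(1))
  P = {5,6,8}:  v_{5} + v_{6} + v_{8} = v_{9} ; sig = (3;(1))

Signatures (|P|; sorted positive RHS coefficients), sorted:
[(2;()), (2;()), (2;()), (2;(1)), (2;(1)), (2;(1)), (2;(1)), (2;(1)), (2;(1)), (2;(1)), (2;(1)), (2;(1)), (2;(1,1)), (2;(1,1)), (2;(1,1)), (2;(1,1)), (2;(1,1)), (2;(1,1)), (2;(1,1)), (2;(1,2)), (2;(2,2)), (3;(1)), (3;(1))]


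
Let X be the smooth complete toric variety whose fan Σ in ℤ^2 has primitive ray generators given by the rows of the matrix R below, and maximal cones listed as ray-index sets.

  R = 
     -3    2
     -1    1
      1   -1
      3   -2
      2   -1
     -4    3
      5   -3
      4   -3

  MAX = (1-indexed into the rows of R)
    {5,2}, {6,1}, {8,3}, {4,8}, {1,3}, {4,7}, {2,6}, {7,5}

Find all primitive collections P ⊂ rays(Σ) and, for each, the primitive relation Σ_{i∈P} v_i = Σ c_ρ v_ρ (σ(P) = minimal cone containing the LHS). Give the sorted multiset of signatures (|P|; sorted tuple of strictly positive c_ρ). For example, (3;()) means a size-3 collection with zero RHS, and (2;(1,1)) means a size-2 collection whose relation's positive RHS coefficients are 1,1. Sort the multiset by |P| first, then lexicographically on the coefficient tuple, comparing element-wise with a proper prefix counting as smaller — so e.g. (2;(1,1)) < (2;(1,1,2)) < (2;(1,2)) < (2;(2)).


20 collections generate NE(X_Σ); each relation:

  • {1,4}:  v_{1} + v_{4} = 0 — sig = (2;())
  • {2,3}:  v_{2} + v_{3} = 0 — sig = (2;())
  • {6,8}:  v_{6} + v_{8} = 0 — sig = (2;())
  • {1,2}:  v_{1} + v_{2} = v_{6} — sig = (2;(1))
  • {1,5}:  v_{1} + v_{5} = v_{2} — sig = (2;(1))
  • {1,7}:  v_{1} + v_{7} = v_{5} — sig = (2;(1))
  • {1,8}:  v_{1} + v_{8} = v_{3} — sig = (2;(1))
  • {2,4}:  v_{2} + v_{4} = v_{5} — sig = (2;(1))
  • {2,8}:  v_{2} + v_{8} = v_{4} — sig = (2;(1))
  • {3,4}:  v_{3} + v_{4} = v_{8} — sig = (2;(1))
  • {3,5}:  v_{3} + v_{5} = v_{4} — sig = (2;(1))
  • {3,6}:  v_{3} + v_{6} = v_{1} — sig = (2;(1))
  • {4,5}:  v_{4} + v_{5} = v_{7} — sig = (2;(1))
  • {4,6}:  v_{4} + v_{6} = v_{2} — sig = (2;(1))
  • {6,7}:  v_{6} + v_{7} = v_{2} + v_{5} — sig = (2;(1,1))
  • {2,7}:  v_{2} + v_{7} = 2·v_{5} — sig = (2;(2))
  • {3,7}:  v_{3} + v_{7} = 2·v_{4} — sig = (2;(2))
  • {5,6}:  v_{5} + v_{6} = 2·v_{2} — sig = (2;(2))
  • {5,8}:  v_{5} + v_{8} = 2·v_{4} — sig = (2;(2))
  • {7,8}:  v_{7} + v_{8} = 3·v_{4} — sig = (2;(3))

Signatures (|P|; sorted positive RHS coefficients), sorted:
    |P|=2: 20 collections, coeffs (), (), (), (1), (1), (1), (1), (1), (1), (1), (1), (1), (1), (1), (1,1), (2), (2), (2), (2), (3)


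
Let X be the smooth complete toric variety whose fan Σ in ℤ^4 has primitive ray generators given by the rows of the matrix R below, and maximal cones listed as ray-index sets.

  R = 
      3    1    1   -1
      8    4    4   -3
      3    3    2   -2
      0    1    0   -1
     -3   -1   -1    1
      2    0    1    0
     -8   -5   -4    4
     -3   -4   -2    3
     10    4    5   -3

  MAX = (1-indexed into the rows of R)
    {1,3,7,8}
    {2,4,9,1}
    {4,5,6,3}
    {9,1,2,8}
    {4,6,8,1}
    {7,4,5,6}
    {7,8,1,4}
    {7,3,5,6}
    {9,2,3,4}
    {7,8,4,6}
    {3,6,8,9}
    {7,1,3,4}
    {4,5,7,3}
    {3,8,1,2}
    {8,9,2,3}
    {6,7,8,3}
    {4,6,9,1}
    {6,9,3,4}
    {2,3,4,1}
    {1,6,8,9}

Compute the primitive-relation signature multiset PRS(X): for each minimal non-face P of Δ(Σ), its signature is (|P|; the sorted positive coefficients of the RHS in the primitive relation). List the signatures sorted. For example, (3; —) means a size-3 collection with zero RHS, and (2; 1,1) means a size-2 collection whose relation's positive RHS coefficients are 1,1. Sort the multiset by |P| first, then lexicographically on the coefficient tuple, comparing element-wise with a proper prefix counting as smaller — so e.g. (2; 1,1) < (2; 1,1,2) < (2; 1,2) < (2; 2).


14 minimal non-faces of Δ(Σ) (on 9 rays):

  P={1,5}:  v_{1} + v_{5} = 0 — sig = (2; —)
  P={2,6}:  v_{2} + v_{6} = v_{9} — sig = (2; 1)
  P={2,5}:  v_{2} + v_{5} = v_{3} + v_{6} — sig = (2; 1,1)
  P={2,7}:  v_{2} + v_{7} = v_{3} + v_{8} — sig = (2; 1,1)
  P={5,8}:  v_{5} + v_{8} = v_{6} + v_{7} — sig = (2; 1,1)
  P={7,9}:  v_{7} + v_{9} = v_{3} + v_{6} + v_{8} — sig = (2; 1,1,1)
  P={5,9}:  v_{5} + v_{9} = v_{3} + 2·v_{6} — sig = (2; 1,2)
  P={3,4,8}:  v_{3} + v_{4} + v_{8} = 0 — sig = (3; —)
  P={1,3,6}:  v_{1} + v_{3} + v_{6} = v_{2} — sig = (3; 1)
  P={1,6,7}:  v_{1} + v_{6} + v_{7} = v_{8} — sig = (3; 1)
  P={2,4,8}:  v_{2} + v_{4} + v_{8} = v_{1} + v_{6} — sig = (3; 1,1)
  P={4,8,9}:  v_{4} + v_{8} + v_{9} = v_{1} + 2·v_{6} — sig = (3; 1,2)
  P={1,3,9}:  v_{1} + v_{3} + v_{9} = 2·v_{2} — sig = (3; 2)
  P={3,4,6,7}:  v_{3} + v_{4} + v_{6} + v_{7} = v_{5} — sig = (4; 1)

Sorted signature multiset PRS(X):
    |P|=2: 7 collections, coeffs (), (1), (1,1), (1,1), (1,1), (1,1,1), (1,2)
    |P|=3: 6 collections, coeffs (), (1), (1), (1,1), (1,2), (2)
    |P|=4: 1 collection, coeffs (1)


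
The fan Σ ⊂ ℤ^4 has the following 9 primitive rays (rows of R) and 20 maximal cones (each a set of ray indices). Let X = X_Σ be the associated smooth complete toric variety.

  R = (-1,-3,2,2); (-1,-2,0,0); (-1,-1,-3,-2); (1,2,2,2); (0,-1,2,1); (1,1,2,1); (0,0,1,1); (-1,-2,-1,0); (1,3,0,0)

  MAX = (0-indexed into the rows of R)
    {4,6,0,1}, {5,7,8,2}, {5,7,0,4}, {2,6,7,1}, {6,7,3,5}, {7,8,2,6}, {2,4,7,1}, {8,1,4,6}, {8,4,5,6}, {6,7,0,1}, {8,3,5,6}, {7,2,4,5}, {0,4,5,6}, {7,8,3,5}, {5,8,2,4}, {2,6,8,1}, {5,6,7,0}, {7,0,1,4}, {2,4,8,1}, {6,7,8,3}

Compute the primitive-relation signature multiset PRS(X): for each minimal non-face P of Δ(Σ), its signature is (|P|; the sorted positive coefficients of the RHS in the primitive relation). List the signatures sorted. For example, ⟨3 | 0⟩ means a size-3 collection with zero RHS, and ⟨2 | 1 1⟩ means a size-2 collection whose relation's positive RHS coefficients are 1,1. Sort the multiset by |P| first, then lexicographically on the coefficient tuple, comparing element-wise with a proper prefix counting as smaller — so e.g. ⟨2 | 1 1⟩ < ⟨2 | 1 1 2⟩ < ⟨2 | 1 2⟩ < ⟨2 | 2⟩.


13 collections generate NE(X_Σ); each relation:

  P={1,5}:  v_{1} + v_{5} = v_{4}  so sig = ⟨2 | 1⟩
  P={0,2}:  v_{0} + v_{2} = v_{1} + v_{7}  so sig = ⟨2 | 1 1⟩
  P={2,3}:  v_{2} + v_{3} = v_{7} + v_{8}  so sig = ⟨2 | 1 1⟩
  P={0,3}:  v_{0} + v_{3} = v_{5} + 3·v_{6} + v_{7}  so sig = ⟨2 | 1 1 3⟩
  P={3,4}:  v_{3} + v_{4} = v_{5} + 2·v_{6}  so sig = ⟨2 | 1 2⟩
  P={0,8}:  v_{0} + v_{8} = 2·v_{6}  so sig = ⟨2 | 2⟩
  P={1,3}:  v_{1} + v_{3} = 2·v_{6}  so sig = ⟨2 | 2⟩
  P={2,5,6}:  v_{2} + v_{5} + v_{6} = 0  so sig = ⟨3 | 0⟩
  P={2,4,6}:  v_{2} + v_{4} + v_{6} = v_{1}  so sig = ⟨3 | 1⟩
  P={4,6,7}:  v_{4} + v_{6} + v_{7} = v_{0}  so sig = ⟨3 | 1⟩
  P={4,7,8}:  v_{4} + v_{7} + v_{8} = v_{6}  so sig = ⟨3 | 1⟩
  P={1,7,8}:  v_{1} + v_{7} + v_{8} = v_{2} + 2·v_{6}  so sig = ⟨3 | 1 2⟩
  P={5,6,7,8}:  v_{5} + v_{6} + v_{7} + v_{8} = v_{3}  so sig = ⟨4 | 1⟩

Hence PRS(X_Σ) =
[⟨2 | 1⟩, ⟨2 | 1 1⟩, ⟨2 | 1 1⟩, ⟨2 | 1 1 3⟩, ⟨2 | 1 2⟩, ⟨2 | 2⟩, ⟨2 | 2⟩, ⟨3 | 0⟩, ⟨3 | 1⟩, ⟨3 | 1⟩, ⟨3 | 1⟩, ⟨3 | 1 2⟩, ⟨4 | 1⟩]


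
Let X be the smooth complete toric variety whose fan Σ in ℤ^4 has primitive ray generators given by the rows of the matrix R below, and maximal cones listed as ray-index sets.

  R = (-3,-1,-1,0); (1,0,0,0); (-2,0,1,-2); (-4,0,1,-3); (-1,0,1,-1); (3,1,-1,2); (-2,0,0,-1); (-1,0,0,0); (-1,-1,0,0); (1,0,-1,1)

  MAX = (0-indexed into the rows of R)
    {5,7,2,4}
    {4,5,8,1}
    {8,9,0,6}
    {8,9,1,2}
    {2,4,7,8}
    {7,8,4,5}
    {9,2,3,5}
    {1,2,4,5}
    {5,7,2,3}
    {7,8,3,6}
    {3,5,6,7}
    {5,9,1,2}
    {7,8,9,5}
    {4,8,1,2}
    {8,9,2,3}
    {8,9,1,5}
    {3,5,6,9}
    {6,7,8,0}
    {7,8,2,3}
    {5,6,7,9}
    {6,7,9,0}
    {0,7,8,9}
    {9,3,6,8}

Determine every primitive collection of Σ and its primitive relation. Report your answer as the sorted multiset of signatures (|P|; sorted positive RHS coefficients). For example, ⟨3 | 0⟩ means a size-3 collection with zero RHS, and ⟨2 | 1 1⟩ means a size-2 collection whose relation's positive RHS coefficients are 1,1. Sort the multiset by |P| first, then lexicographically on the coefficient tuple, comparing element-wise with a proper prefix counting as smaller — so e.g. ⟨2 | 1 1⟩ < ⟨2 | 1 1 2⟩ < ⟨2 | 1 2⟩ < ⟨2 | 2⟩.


Σ has 18 primitive collections:

  P={1,7}:  v_{1} + v_{7} = 0  so sig = ⟨2 | 0⟩
  P={4,9}:  v_{4} + v_{9} = 0  so sig = ⟨2 | 0⟩
  P={2,6}:  v_{2} + v_{6} = v_{3}  so sig = ⟨2 | 1⟩
  P={1,6}:  v_{1} + v_{6} = v_{2} + v_{9}  so sig = ⟨2 | 1 1⟩
  P={4,6}:  v_{4} + v_{6} = v_{2} + v_{7}  so sig = ⟨2 | 1 1⟩
  P={0,1}:  v_{0} + v_{1} = v_{6} + v_{8} + v_{9}  so sig = ⟨2 | 1 1 1⟩
  P={0,4}:  v_{0} + v_{4} = v_{6} + v_{7} + v_{8}  so sig = ⟨2 | 1 1 1⟩
  P={0,2}:  v_{0} + v_{2} = 2·v_{6} + v_{8}  so sig = ⟨2 | 1 2⟩
  P={1,3}:  v_{1} + v_{3} = 2·v_{2} + v_{9}  so sig = ⟨2 | 1 2⟩
  P={3,4}:  v_{3} + v_{4} = 2·v_{2} + v_{7}  so sig = ⟨2 | 1 2⟩
  P={0,3}:  v_{0} + v_{3} = 3·v_{6} + v_{8}  so sig = ⟨2 | 1 3⟩
  P={0,5}:  v_{0} + v_{5} = 2·v_{7} + 2·v_{9}  so sig = ⟨2 | 2 2⟩
  P={2,5,8}:  v_{2} + v_{5} + v_{8} = 0  so sig = ⟨3 | 0⟩
  P={2,7,9}:  v_{2} + v_{7} + v_{9} = v_{6}  so sig = ⟨3 | 1⟩
  P={3,5,8}:  v_{3} + v_{5} + v_{8} = v_{6}  so sig = ⟨3 | 1⟩
  P={5,6,8}:  v_{5} + v_{6} + v_{8} = v_{7} + v_{9}  so sig = ⟨3 | 1 1⟩
  P={3,7,9}:  v_{3} + v_{7} + v_{9} = 2·v_{6}  so sig = ⟨3 | 2⟩
  P={6,7,8,9}:  v_{6} + v_{7} + v_{8} + v_{9} = v_{0}  so sig = ⟨4 | 1⟩

Sorted signature multiset PRS(X):
[⟨2 | 0⟩, ⟨2 | 0⟩, ⟨2 | 1⟩, ⟨2 | 1 1⟩, ⟨2 | 1 1⟩, ⟨2 | 1 1 1⟩, ⟨2 | 1 1 1⟩, ⟨2 | 1 2⟩, ⟨2 | 1 2⟩, ⟨2 | 1 2⟩, ⟨2 | 1 3⟩, ⟨2 | 2 2⟩, ⟨3 | 0⟩, ⟨3 | 1⟩, ⟨3 | 1⟩, ⟨3 | 1 1⟩, ⟨3 | 2⟩, ⟨4 | 1⟩]


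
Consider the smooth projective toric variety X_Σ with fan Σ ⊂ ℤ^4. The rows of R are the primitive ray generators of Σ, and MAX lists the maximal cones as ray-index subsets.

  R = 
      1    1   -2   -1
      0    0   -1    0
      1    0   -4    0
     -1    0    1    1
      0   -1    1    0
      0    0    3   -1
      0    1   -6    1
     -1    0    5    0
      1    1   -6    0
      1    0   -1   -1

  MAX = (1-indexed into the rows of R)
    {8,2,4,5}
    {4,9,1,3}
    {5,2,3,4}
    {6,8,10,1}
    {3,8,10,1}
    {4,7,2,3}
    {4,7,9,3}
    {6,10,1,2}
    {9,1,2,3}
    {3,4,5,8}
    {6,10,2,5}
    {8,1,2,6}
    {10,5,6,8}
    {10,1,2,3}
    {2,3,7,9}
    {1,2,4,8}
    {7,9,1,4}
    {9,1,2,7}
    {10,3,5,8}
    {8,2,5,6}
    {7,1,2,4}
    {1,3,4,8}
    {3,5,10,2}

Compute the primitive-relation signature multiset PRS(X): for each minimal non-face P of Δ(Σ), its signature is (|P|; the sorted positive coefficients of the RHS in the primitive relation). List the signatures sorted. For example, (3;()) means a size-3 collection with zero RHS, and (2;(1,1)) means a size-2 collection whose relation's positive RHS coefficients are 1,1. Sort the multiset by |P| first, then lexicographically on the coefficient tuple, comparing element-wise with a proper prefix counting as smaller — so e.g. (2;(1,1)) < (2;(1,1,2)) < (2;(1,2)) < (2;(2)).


Minimal non-faces — 17 found among 10 rays, 23 max cones:

  P = {4,10}:  v_{4} + v_{10} = 0 — sig = (2;())
  P = {1,5}:  v_{1} + v_{5} = v_{10} — sig = (2;(1))
  P = {3,6}:  v_{3} + v_{6} = v_{10} — sig = (2;(1))
  P = {4,6}:  v_{4} + v_{6} = v_{2} + v_{8} — sig = (2;(1,1))
  P = {5,9}:  v_{5} + v_{9} = v_{2} + v_{3} — sig = (2;(1,1))
  P = {6,9}:  v_{6} + v_{9} = v_{1} + v_{2} — sig = (2;(1,1))
  P = {7,10}:  v_{7} + v_{10} = v_{2} + v_{9} — sig = (2;(1,1))
  P = {8,9}:  v_{8} + v_{9} = v_{1} + v_{4} — sig = (2;(1,1))
  P = {9,10}:  v_{9} + v_{10} = v_{1} + v_{2} + v_{3} — sig = (2;(1,1,1))
  P = {5,7}:  v_{5} + v_{7} = 2·v_{2} + v_{3} + v_{4} — sig = (2;(1,1,2))
  P = {6,7}:  v_{6} + v_{7} = v_{1} + 2·v_{2} + v_{4} — sig = (2;(1,1,2))
  P = {7,8}:  v_{7} + v_{8} = v_{1} + v_{2} + 2·v_{4} — sig = (2;(1,1,2))
  P = {2,3,8}:  v_{2} + v_{3} + v_{8} = 0 — sig = (3;())
  P = {2,4,9}:  v_{2} + v_{4} + v_{9} = v_{7} — sig = (3;(1))
  P = {2,8,10}:  v_{2} + v_{8} + v_{10} = v_{6} — sig = (3;(1))
  P = {1,3,7}:  v_{1} + v_{3} + v_{7} = 2·v_{9} — sig = (3;(2))
  P = {1,2,3,4}:  v_{1} + v_{2} + v_{3} + v_{4} = v_{9} — sig = (4;(1))

so the primitive-relation signature multiset is
    |P|=2: 12 collections, coeffs (), (1), (1), (1,1), (1,1), (1,1), (1,1), (1,1), (1,1,1), (1,1,2), (1,1,2), (1,1,2)
    |P|=3: 4 collections, coeffs (), (1), (1), (2)
    |P|=4: 1 collection, coeffs (1)
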